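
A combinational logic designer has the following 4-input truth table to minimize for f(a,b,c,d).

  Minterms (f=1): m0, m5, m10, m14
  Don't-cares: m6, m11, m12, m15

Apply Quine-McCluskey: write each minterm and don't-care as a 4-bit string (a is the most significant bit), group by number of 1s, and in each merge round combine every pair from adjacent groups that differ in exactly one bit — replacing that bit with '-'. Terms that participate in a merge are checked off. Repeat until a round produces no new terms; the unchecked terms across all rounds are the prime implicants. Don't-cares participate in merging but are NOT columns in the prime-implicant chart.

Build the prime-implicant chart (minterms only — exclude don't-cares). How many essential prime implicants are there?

size-2^0 implicants → 0000  0101  0110(✓)  1010(✓)  1011(✓)  1100(✓)  1110(✓)  1111(✓)
size-2^1 implicants → -110  1-10(✓)  1-11(✓)  101-(✓)  11-0  111-(✓)
size-2^2 implicants → 1-1-
Unchecked terms (primes): -110, 0000, 0101, 1-1-, 11-0
Minterm coverage:
  m0 ⊆ 0000 [E]
  m5 ⊆ 0101 [E]
  m10 ⊆ 1-1- [E]
  m14 ⊆ -110,1-1-,11-0
E = {0000, 0101, 1-1-}

3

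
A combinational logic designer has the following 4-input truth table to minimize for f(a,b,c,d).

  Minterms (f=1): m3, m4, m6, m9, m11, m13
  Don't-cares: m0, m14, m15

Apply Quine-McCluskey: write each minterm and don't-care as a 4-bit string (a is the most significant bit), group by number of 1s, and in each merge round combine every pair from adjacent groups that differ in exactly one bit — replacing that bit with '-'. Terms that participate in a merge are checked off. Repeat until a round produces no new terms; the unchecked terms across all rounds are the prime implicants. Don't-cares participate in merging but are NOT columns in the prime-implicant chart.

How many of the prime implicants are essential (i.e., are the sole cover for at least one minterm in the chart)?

size-2^0 implicants → 0000(✓)  0011(✓)  0100(✓)  0110(✓)  1001(✓)  1011(✓)  1101(✓)  1110(✓)  1111(✓)
size-2^1 implicants → -011  -110  0-00  01-0  1-01(✓)  1-11(✓)  10-1(✓)  11-1(✓)  111-
size-2^2 implicants → 1--1
Unchecked terms (primes): -011, -110, 0-00, 01-0, 1--1, 111-
Minterm coverage:
  m3 ⊆ -011 [E]
  m4 ⊆ 0-00,01-0
  m6 ⊆ -110,01-0
  m9 ⊆ 1--1 [E]
  m11 ⊆ -011,1--1
  m13 ⊆ 1--1 [E]
E = {-011, 1--1}

2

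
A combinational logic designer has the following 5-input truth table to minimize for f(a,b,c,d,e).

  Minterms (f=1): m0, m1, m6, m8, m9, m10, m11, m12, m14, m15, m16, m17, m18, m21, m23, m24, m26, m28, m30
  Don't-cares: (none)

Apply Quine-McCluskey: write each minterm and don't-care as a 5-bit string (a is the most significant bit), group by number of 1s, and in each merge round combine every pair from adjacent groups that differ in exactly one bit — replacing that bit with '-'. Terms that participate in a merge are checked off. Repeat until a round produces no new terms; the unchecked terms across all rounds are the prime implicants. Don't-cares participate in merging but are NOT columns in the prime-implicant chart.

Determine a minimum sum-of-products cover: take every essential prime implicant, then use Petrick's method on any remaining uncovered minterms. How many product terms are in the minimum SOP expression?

7

[col 0] 00000*, 00001*, 00110*, 01000*, 01001*, 01010*, 01011*, 01100*, 01110*, 01111*, 10000*, 10001*, 10010*, 10101*, 10111*, 11000*, 11010*, 11100*, 11110*
[col 1] -0000*, -0001*, -1000*, -1010*, -1100*, -1110*, 0-000*, 0-001*, 0-110, 0000-*, 01-00*, 01-10*, 01-11*, 010-0*, 010-1*, 0100-*, 0101-*, 011-0*, 0111-*, 1-000*, 1-010*, 10-01, 100-0*, 1000-*, 101-1, 11-00*, 11-10*, 110-0*, 111-0*
[col 2] --000, -000-, -1-00*, -1-10*, -10-0*, -11-0*, 0-00-, 01--0*, 01-1-, 010--, 1-0-0, 11--0*
[col 3] -1--0
Prime implicants: --000, -000-, -1--0, 0-00-, 0-110, 01-1-, 010--, 1-0-0, 10-01, 101-1
PI chart (minterm → PIs covering it):
  0 | --000,-000-,0-00-
  1 | -000-,0-00-
  6 | 0-110  (sole → essential)
  8 | --000,-1--0,0-00-,010--
  9 | 0-00-,010--
  10 | -1--0,01-1-,010--
  11 | 01-1-,010--
  12 | -1--0  (sole → essential)
  14 | -1--0,0-110,01-1-
  15 | 01-1-  (sole → essential)
  16 | --000,-000-,1-0-0
  17 | -000-,10-01
  18 | 1-0-0  (sole → essential)
  21 | 10-01,101-1
  23 | 101-1  (sole → essential)
  24 | --000,-1--0,1-0-0
  26 | -1--0,1-0-0
  28 | -1--0  (sole → essential)
  30 | -1--0  (sole → essential)
Essential prime implicants: -1--0, 0-110, 01-1-, 1-0-0, 101-1
Petrick residual → -000-, 0-00-
Minimum SOP uses 7 PIs: b'c'd' + be' + a'c'd' + a'cde' + a'bd + ac'e' + ab'ce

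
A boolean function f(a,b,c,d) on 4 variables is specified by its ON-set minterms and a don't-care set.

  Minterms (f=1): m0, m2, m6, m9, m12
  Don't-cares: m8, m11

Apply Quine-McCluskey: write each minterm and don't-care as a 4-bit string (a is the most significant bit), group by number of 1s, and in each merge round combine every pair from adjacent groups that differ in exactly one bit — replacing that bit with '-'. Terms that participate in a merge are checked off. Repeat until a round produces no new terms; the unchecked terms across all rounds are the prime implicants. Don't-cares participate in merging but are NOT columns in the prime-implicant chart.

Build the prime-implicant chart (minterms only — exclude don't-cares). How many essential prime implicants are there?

2

size-2^0 implicants → 0000(✓)  0010(✓)  0110(✓)  1000(✓)  1001(✓)  1011(✓)  1100(✓)
size-2^1 implicants → -000  0-10  00-0  1-00  10-1  100-
Unchecked terms (primes): -000, 0-10, 00-0, 1-00, 10-1, 100-
Minterm coverage:
  m0 ⊆ -000,00-0
  m2 ⊆ 0-10,00-0
  m6 ⊆ 0-10 [E]
  m9 ⊆ 10-1,100-
  m12 ⊆ 1-00 [E]
E = {0-10, 1-00}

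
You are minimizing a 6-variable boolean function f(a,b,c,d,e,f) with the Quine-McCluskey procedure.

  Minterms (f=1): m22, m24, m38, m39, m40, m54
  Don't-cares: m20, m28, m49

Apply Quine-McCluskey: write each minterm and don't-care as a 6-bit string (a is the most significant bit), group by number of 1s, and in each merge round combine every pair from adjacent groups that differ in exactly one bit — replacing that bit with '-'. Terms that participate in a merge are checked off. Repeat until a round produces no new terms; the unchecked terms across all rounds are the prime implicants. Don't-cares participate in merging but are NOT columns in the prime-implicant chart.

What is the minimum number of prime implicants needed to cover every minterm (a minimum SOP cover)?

4

Round 0: 010100✓ 010110✓ 011000✓ 011100✓ 100110✓ 100111✓ 101000 110001 110110✓
Round 1: -10110 01-100 0101-0 011-00 1-0110 10011-
PIs = {-10110, 01-100, 0101-0, 011-00, 1-0110, 10011-, 101000, 110001}
Coverage chart:
  m22: -10110,0101-0
  m24: 011-00 ←essential
  m38: 1-0110,10011-
  m39: 10011- ←essential
  m40: 101000 ←essential
  m54: -10110,1-0110
Essential: 011-00, 10011-, 101000
Petrick residual → -10110
Min cover (4 terms): bc'def' + a'bce'f' + ab'c'de + ab'cd'e'f'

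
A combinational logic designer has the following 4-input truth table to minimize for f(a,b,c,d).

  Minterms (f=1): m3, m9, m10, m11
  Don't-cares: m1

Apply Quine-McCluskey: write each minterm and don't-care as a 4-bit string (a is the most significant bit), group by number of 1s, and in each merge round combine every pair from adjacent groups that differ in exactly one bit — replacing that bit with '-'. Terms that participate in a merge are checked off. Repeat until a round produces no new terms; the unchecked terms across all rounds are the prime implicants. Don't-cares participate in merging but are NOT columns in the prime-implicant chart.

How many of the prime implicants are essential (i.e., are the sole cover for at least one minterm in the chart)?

Round 0: 0001✓ 0011✓ 1001✓ 1010✓ 1011✓
Round 1: -001✓ -011✓ 00-1✓ 10-1✓ 101-
Round 2: -0-1
PIs = {-0-1, 101-}
Coverage chart:
  m3: -0-1 ←essential
  m9: -0-1 ←essential
  m10: 101- ←essential
  m11: -0-1,101-
Essential: -0-1, 101-

2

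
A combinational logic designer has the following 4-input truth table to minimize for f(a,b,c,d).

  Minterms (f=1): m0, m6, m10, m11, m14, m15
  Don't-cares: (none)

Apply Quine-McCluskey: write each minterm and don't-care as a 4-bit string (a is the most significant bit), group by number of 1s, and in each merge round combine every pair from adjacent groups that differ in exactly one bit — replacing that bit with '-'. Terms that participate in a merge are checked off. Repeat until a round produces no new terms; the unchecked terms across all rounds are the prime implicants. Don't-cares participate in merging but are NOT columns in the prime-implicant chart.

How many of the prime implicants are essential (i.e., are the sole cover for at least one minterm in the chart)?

[col 0] 0000, 0110*, 1010*, 1011*, 1110*, 1111*
[col 1] -110, 1-10*, 1-11*, 101-*, 111-*
[col 2] 1-1-
Prime implicants: -110, 0000, 1-1-
PI chart (minterm → PIs covering it):
  0 | 0000  (sole → essential)
  6 | -110  (sole → essential)
  10 | 1-1-  (sole → essential)
  11 | 1-1-  (sole → essential)
  14 | -110,1-1-
  15 | 1-1-  (sole → essential)
Essential prime implicants: -110, 0000, 1-1-

3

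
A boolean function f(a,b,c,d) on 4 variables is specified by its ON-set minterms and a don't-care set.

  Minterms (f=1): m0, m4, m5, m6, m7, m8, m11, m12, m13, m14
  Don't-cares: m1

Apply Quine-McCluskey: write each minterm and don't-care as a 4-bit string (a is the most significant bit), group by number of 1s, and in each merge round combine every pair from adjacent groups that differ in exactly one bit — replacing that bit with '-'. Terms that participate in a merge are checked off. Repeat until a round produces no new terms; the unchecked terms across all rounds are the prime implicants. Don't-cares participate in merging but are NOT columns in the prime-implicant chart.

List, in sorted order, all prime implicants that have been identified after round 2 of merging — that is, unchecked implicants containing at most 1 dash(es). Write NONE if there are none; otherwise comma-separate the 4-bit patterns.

1011

[col 0] 0000*, 0001*, 0100*, 0101*, 0110*, 0111*, 1000*, 1011, 1100*, 1101*, 1110*
[col 1] -000*, -100*, -101*, -110*, 0-00*, 0-01*, 000-*, 01-0*, 01-1*, 010-*, 011-*, 1-00*, 11-0*, 110-*
[col 2] --00, -1-0, -10-, 0-0-, 01--
Prime implicants: --00, -1-0, -10-, 0-0-, 01--, 1011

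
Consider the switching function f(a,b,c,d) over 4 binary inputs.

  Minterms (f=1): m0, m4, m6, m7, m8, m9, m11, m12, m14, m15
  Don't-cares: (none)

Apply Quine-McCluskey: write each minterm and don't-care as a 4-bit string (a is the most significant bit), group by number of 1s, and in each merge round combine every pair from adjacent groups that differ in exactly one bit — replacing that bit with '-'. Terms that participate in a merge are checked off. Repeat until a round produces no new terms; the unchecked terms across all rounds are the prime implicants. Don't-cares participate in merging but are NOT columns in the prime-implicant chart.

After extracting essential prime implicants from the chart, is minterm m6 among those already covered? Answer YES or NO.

Round 0: 0000✓ 0100✓ 0110✓ 0111✓ 1000✓ 1001✓ 1011✓ 1100✓ 1110✓ 1111✓
Round 1: -000✓ -100✓ -110✓ -111✓ 0-00✓ 01-0✓ 011-✓ 1-00✓ 1-11 10-1 100- 11-0✓ 111-✓
Round 2: --00 -1-0 -11-
PIs = {--00, -1-0, -11-, 1-11, 10-1, 100-}
Coverage chart:
  m0: --00 ←essential
  m4: --00,-1-0
  m6: -1-0,-11-
  m7: -11- ←essential
  m8: --00,100-
  m9: 10-1,100-
  m11: 1-11,10-1
  m12: --00,-1-0
  m14: -1-0,-11-
  m15: -11-,1-11
Essential: --00, -11-

YES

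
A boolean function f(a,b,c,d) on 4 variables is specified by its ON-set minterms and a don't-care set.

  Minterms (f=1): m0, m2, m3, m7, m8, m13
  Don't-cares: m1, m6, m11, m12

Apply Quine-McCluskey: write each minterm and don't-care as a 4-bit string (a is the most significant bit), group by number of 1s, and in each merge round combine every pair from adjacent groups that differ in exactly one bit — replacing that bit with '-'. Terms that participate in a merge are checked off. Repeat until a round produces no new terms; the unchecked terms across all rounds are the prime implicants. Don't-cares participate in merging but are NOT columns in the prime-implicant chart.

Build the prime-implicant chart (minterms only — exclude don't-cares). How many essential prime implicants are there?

Round 0: 0000✓ 0001✓ 0010✓ 0011✓ 0110✓ 0111✓ 1000✓ 1011✓ 1100✓ 1101✓
Round 1: -000 -011 0-10✓ 0-11✓ 00-0✓ 00-1✓ 000-✓ 001-✓ 011-✓ 1-00 110-
Round 2: 0-1- 00--
PIs = {-000, -011, 0-1-, 00--, 1-00, 110-}
Coverage chart:
  m0: -000,00--
  m2: 0-1-,00--
  m3: -011,0-1-,00--
  m7: 0-1- ←essential
  m8: -000,1-00
  m13: 110- ←essential
Essential: 0-1-, 110-

2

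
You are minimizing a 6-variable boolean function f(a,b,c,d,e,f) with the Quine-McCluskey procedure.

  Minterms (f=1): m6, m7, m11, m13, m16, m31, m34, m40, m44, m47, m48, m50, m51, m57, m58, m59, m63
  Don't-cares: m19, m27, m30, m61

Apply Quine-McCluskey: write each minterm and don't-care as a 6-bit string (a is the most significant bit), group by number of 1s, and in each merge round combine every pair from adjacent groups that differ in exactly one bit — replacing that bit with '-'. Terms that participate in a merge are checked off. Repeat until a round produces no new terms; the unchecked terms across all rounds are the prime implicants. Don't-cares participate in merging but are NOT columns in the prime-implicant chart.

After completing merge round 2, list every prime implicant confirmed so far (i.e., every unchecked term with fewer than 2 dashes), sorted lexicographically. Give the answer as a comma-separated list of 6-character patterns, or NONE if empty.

Round 0: 000110✓ 000111✓ 001011✓ 001101 010000✓ 010011✓ 011011✓ 011110✓ 011111✓ 100010✓ 101000✓ 101100✓ 101111✓ 110000✓ 110010✓ 110011✓ 111001✓ 111010✓ 111011✓ 111101✓ 111111✓
Round 1: -10000 -10011✓ -11011✓ -11111✓ 0-1011 00011- 01-011✓ 011-11✓ 01111- 1-0010 1-1111 101-00 11-010✓ 11-011✓ 1100-0 11001-✓ 111-01✓ 111-11✓ 1110-1✓ 11101-✓ 1111-1✓
Round 2: -1-011 -11-11 11-01- 111--1
PIs = {-1-011, -10000, -11-11, 0-1011, 00011-, 001101, 01111-, 1-0010, 1-1111, 101-00, 11-01-, 1100-0, 111--1}

-10000, 0-1011, 00011-, 001101, 01111-, 1-0010, 1-1111, 101-00, 1100-0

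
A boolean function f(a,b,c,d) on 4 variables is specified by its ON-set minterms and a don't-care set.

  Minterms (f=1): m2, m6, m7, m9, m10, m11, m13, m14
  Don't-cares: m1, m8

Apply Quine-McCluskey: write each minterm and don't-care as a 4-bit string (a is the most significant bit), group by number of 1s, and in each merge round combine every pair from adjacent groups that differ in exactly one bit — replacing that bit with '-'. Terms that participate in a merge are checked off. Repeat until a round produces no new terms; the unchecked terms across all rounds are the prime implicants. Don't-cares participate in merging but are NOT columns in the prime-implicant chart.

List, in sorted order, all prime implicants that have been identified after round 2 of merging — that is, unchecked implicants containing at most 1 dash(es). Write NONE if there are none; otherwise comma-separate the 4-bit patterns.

-001, 011-, 1-01

[col 0] 0001*, 0010*, 0110*, 0111*, 1000*, 1001*, 1010*, 1011*, 1101*, 1110*
[col 1] -001, -010*, -110*, 0-10*, 011-, 1-01, 1-10*, 10-0*, 10-1*, 100-*, 101-*
[col 2] --10, 10--
Prime implicants: --10, -001, 011-, 1-01, 10--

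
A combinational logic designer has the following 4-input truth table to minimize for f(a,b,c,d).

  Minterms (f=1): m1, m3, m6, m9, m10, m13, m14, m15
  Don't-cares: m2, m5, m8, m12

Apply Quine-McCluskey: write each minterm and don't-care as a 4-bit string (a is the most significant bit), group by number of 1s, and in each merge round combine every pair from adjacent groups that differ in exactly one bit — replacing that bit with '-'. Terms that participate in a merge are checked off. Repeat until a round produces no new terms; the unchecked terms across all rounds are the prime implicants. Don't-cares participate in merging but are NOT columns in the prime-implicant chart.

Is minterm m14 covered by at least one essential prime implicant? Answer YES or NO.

YES

size-2^0 implicants → 0001(✓)  0010(✓)  0011(✓)  0101(✓)  0110(✓)  1000(✓)  1001(✓)  1010(✓)  1100(✓)  1101(✓)  1110(✓)  1111(✓)
size-2^1 implicants → -001(✓)  -010(✓)  -101(✓)  -110(✓)  0-01(✓)  0-10(✓)  00-1  001-  1-00(✓)  1-01(✓)  1-10(✓)  10-0(✓)  100-(✓)  11-0(✓)  11-1(✓)  110-(✓)  111-(✓)
size-2^2 implicants → --01  --10  1--0  1-0-  11--
Unchecked terms (primes): --01, --10, 00-1, 001-, 1--0, 1-0-, 11--
Minterm coverage:
  m1 ⊆ --01,00-1
  m3 ⊆ 00-1,001-
  m6 ⊆ --10 [E]
  m9 ⊆ --01,1-0-
  m10 ⊆ --10,1--0
  m13 ⊆ --01,1-0-,11--
  m14 ⊆ --10,1--0,11--
  m15 ⊆ 11-- [E]
E = {--10, 11--}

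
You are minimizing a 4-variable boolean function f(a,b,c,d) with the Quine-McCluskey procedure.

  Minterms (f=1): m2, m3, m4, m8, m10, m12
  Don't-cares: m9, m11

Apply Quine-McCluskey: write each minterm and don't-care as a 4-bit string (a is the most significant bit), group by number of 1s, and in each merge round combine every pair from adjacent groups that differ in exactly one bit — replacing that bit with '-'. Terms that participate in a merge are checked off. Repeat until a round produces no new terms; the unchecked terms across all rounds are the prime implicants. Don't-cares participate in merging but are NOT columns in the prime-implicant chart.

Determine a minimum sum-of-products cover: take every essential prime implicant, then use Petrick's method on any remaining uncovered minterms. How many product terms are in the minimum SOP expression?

3

[col 0] 0010*, 0011*, 0100*, 1000*, 1001*, 1010*, 1011*, 1100*
[col 1] -010*, -011*, -100, 001-*, 1-00, 10-0*, 10-1*, 100-*, 101-*
[col 2] -01-, 10--
Prime implicants: -01-, -100, 1-00, 10--
PI chart (minterm → PIs covering it):
  2 | -01-  (sole → essential)
  3 | -01-  (sole → essential)
  4 | -100  (sole → essential)
  8 | 1-00,10--
  10 | -01-,10--
  12 | -100,1-00
Essential prime implicants: -01-, -100
Petrick residual → 1-00
Minimum SOP uses 3 PIs: b'c + bc'd' + ac'd'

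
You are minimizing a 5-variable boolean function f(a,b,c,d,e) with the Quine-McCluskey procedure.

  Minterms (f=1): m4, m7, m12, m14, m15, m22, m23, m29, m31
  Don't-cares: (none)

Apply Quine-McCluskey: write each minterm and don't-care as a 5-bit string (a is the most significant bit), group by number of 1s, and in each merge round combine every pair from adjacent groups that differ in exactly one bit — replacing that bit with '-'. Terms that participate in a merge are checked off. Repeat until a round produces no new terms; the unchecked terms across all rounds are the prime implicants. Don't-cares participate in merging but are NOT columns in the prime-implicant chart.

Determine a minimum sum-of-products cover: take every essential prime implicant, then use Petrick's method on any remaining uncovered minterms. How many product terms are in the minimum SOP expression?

5

Round 0: 00100✓ 00111✓ 01100✓ 01110✓ 01111✓ 10110✓ 10111✓ 11101✓ 11111✓
Round 1: -0111✓ -1111✓ 0-100 0-111✓ 011-0 0111- 1-111✓ 1011- 111-1
Round 2: --111
PIs = {--111, 0-100, 011-0, 0111-, 1011-, 111-1}
Coverage chart:
  m4: 0-100 ←essential
  m7: --111 ←essential
  m12: 0-100,011-0
  m14: 011-0,0111-
  m15: --111,0111-
  m22: 1011- ←essential
  m23: --111,1011-
  m29: 111-1 ←essential
  m31: --111,111-1
Essential: --111, 0-100, 1011-, 111-1
Petrick residual → 011-0
Min cover (5 terms): cde + a'cd'e' + a'bce' + ab'cd + abce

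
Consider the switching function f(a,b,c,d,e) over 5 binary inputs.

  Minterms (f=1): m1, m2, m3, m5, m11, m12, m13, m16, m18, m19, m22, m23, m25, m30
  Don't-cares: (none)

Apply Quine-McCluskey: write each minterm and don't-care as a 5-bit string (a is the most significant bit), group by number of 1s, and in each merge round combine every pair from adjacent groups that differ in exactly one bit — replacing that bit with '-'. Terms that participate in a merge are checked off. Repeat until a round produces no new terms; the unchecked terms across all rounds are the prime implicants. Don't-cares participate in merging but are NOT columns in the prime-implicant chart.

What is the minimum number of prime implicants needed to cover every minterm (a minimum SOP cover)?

8

Round 0: 00001✓ 00010✓ 00011✓ 00101✓ 01011✓ 01100✓ 01101✓ 10000✓ 10010✓ 10011✓ 10110✓ 10111✓ 11001 11110✓
Round 1: -0010✓ -0011✓ 0-011 0-101 00-01 000-1 0001-✓ 0110- 1-110 10-10✓ 10-11✓ 100-0 1001-✓ 1011-✓
Round 2: -001- 10-1-
PIs = {-001-, 0-011, 0-101, 00-01, 000-1, 0110-, 1-110, 10-1-, 100-0, 11001}
Coverage chart:
  m1: 00-01,000-1
  m2: -001- ←essential
  m3: -001-,0-011,000-1
  m5: 0-101,00-01
  m11: 0-011 ←essential
  m12: 0110- ←essential
  m13: 0-101,0110-
  m16: 100-0 ←essential
  m18: -001-,10-1-,100-0
  m19: -001-,10-1-
  m22: 1-110,10-1-
  m23: 10-1- ←essential
  m25: 11001 ←essential
  m30: 1-110 ←essential
Essential: -001-, 0-011, 0110-, 1-110, 10-1-, 100-0, 11001
Petrick residual → 00-01
Min cover (8 terms): b'c'd + a'c'de + a'b'd'e + a'bcd' + acde' + ab'd + ab'c'e' + abc'd'e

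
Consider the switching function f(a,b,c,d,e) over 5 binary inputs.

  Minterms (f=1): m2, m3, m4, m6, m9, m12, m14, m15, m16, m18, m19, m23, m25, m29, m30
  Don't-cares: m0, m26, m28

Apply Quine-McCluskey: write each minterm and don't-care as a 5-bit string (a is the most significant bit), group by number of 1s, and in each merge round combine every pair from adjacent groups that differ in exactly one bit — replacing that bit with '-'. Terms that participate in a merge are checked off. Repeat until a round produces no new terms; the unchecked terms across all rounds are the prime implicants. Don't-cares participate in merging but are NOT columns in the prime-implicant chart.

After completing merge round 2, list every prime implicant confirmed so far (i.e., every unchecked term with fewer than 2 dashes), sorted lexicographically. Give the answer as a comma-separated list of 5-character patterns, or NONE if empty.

-1001, 0111-, 1-010, 10-11, 11-01, 11-10, 1110-

size-2^0 implicants → 00000(✓)  00010(✓)  00011(✓)  00100(✓)  00110(✓)  01001(✓)  01100(✓)  01110(✓)  01111(✓)  10000(✓)  10010(✓)  10011(✓)  10111(✓)  11001(✓)  11010(✓)  11100(✓)  11101(✓)  11110(✓)
size-2^1 implicants → -0000(✓)  -0010(✓)  -0011(✓)  -1001  -1100(✓)  -1110(✓)  0-100(✓)  0-110(✓)  00-00(✓)  00-10(✓)  000-0(✓)  0001-(✓)  001-0(✓)  011-0(✓)  0111-  1-010  10-11  100-0(✓)  1001-(✓)  11-01  11-10  111-0(✓)  1110-
size-2^2 implicants → -00-0  -001-  -11-0  0-1-0  00--0
Unchecked terms (primes): -00-0, -001-, -1001, -11-0, 0-1-0, 00--0, 0111-, 1-010, 10-11, 11-01, 11-10, 1110-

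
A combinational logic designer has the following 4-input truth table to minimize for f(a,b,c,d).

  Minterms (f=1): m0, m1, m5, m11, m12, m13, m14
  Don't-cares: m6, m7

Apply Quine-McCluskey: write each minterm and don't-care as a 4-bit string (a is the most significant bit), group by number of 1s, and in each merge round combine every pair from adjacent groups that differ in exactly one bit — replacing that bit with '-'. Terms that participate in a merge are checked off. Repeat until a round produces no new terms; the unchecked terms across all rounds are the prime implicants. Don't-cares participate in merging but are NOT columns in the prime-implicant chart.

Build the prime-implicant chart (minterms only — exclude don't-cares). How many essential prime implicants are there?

[col 0] 0000*, 0001*, 0101*, 0110*, 0111*, 1011, 1100*, 1101*, 1110*
[col 1] -101, -110, 0-01, 000-, 01-1, 011-, 11-0, 110-
Prime implicants: -101, -110, 0-01, 000-, 01-1, 011-, 1011, 11-0, 110-
PI chart (minterm → PIs covering it):
  0 | 000-  (sole → essential)
  1 | 0-01,000-
  5 | -101,0-01,01-1
  11 | 1011  (sole → essential)
  12 | 11-0,110-
  13 | -101,110-
  14 | -110,11-0
Essential prime implicants: 000-, 1011

2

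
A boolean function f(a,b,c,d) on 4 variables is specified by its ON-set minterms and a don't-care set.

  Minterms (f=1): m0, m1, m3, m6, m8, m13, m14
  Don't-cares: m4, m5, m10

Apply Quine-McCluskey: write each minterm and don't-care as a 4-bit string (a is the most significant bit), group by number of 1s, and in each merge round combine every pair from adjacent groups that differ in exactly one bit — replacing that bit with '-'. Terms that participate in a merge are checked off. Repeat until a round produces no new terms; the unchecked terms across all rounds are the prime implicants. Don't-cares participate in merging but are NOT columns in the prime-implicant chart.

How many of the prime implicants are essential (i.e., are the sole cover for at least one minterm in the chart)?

Round 0: 0000✓ 0001✓ 0011✓ 0100✓ 0101✓ 0110✓ 1000✓ 1010✓ 1101✓ 1110✓
Round 1: -000 -101 -110 0-00✓ 0-01✓ 00-1 000-✓ 01-0 010-✓ 1-10 10-0
Round 2: 0-0-
PIs = {-000, -101, -110, 0-0-, 00-1, 01-0, 1-10, 10-0}
Coverage chart:
  m0: -000,0-0-
  m1: 0-0-,00-1
  m3: 00-1 ←essential
  m6: -110,01-0
  m8: -000,10-0
  m13: -101 ←essential
  m14: -110,1-10
Essential: -101, 00-1

2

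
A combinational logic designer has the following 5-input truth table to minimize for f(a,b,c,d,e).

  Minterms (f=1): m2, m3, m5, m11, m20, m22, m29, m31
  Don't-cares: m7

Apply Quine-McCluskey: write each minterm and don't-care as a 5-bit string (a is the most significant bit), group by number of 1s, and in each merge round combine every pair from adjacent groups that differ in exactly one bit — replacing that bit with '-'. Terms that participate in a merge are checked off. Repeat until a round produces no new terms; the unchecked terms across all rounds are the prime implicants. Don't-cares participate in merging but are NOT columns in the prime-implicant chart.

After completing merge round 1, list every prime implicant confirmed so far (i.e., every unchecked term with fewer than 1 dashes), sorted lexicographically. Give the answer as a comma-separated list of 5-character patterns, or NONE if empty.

Round 0: 00010✓ 00011✓ 00101✓ 00111✓ 01011✓ 10100✓ 10110✓ 11101✓ 11111✓
Round 1: 0-011 00-11 0001- 001-1 101-0 111-1
PIs = {0-011, 00-11, 0001-, 001-1, 101-0, 111-1}

NONE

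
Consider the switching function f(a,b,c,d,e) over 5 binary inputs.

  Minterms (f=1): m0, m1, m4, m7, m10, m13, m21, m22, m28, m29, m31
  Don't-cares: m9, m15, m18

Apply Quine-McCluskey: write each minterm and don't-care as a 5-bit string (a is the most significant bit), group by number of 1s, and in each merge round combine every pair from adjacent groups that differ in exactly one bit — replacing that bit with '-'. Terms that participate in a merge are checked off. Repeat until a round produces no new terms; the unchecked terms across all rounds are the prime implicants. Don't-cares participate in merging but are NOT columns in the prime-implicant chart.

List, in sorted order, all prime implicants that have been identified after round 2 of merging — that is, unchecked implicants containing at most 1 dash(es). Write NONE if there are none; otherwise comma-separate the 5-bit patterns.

[col 0] 00000*, 00001*, 00100*, 00111*, 01001*, 01010, 01101*, 01111*, 10010*, 10101*, 10110*, 11100*, 11101*, 11111*
[col 1] -1101*, -1111*, 0-001, 0-111, 00-00, 0000-, 01-01, 011-1*, 1-101, 10-10, 111-1*, 1110-
[col 2] -11-1
Prime implicants: -11-1, 0-001, 0-111, 00-00, 0000-, 01-01, 01010, 1-101, 10-10, 1110-

0-001, 0-111, 00-00, 0000-, 01-01, 01010, 1-101, 10-10, 1110-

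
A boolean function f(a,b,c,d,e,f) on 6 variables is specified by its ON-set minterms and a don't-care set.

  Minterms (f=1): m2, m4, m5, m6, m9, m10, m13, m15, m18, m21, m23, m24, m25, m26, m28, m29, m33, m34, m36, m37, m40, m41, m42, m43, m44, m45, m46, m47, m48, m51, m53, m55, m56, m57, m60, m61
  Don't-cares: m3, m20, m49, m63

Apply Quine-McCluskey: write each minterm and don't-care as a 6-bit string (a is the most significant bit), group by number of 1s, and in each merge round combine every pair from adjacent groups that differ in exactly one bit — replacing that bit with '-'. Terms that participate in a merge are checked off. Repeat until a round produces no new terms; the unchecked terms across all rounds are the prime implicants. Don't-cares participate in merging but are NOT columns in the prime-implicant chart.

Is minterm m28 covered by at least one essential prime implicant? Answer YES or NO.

[col 0] 000010*, 000011*, 000100*, 000101*, 000110*, 001001*, 001010*, 001101*, 001111*, 010010*, 010100*, 010101*, 010111*, 011000*, 011001*, 011010*, 011100*, 011101*, 100001*, 100010*, 100100*, 100101*, 101000*, 101001*, 101010*, 101011*, 101100*, 101101*, 101110*, 101111*, 110000*, 110001*, 110011*, 110101*, 110111*, 111000*, 111001*, 111100*, 111101*, 111111*
[col 1] -00010*, -00100*, -00101*, -01001*, -01010*, -01101*, -01111*, -10101*, -10111*, -11000*, -11001*, -11100*, -11101*, 0-0010*, 0-0100*, 0-0101*, 0-1001*, 0-1010*, 0-1101*, 00-010*, 00-101*, 000-10, 00001-, 0001-0, 00010-*, 001-01*, 0011-1*, 01-010*, 01-100*, 01-101*, 0101-1*, 01010-*, 011-00*, 011-01*, 0110-0, 01100-*, 01110-*, 1-0001*, 1-0101*, 1-1000*, 1-1001*, 1-1100*, 1-1101*, 1-1111*, 10-001*, 10-010*, 10-100*, 10-101*, 100-01*, 10010-*, 101-00*, 101-01*, 101-10*, 101-11*, 1010-0*, 1010-1*, 10100-*, 10101-*, 1011-0*, 1011-1*, 10110-*, 10111-*, 11-000*, 11-001*, 11-101*, 11-111*, 110-01*, 110-11*, 1100-1*, 11000-*, 1101-1*, 111-00*, 111-01*, 11100-*, 1111-1*, 11110-*
[col 2] --0101*, --1001*, --1101*, -0-010, -0-101*, -0010-, -01-01*, -011-1, -1-101*, -101-1, -11-00*, -11-01*, -1100-*, -1110-*, 0--010, 0--101*, 0-010-, 0-1-01*, 01-10-, 011-0-*, 1--001*, 1--101*, 1-0-01*, 1-1-00*, 1-1-01*, 1-100-*, 1-11-1, 1-110-*, 10--01*, 10-10-, 101--0*, 101--1*, 101-0-*, 101-1-*, 1010--*, 1011--*, 11--01*, 11-00-, 11-1-1, 110--1, 111-0-*
[col 3] ---101, --1-01, -11-0-, 1---01, 1-1-0-, 101---
Prime implicants: ---101, --1-01, -0-010, -0010-, -011-1, -101-1, -11-0-, 0--010, 0-010-, 000-10, 00001-, 0001-0, 01-10-, 0110-0, 1---01, 1-1-0-, 1-11-1, 10-10-, 101---, 11-00-, 11-1-1, 110--1
PI chart (minterm → PIs covering it):
  2 | -0-010,0--010,000-10,00001-
  4 | -0010-,0-010-,0001-0
  5 | ---101,-0010-,0-010-
  6 | 000-10,0001-0
  9 | --1-01  (sole → essential)
  10 | -0-010,0--010
  13 | ---101,--1-01,-011-1
  15 | -011-1  (sole → essential)
  18 | 0--010  (sole → essential)
  21 | ---101,-101-1,0-010-,01-10-
  23 | -101-1  (sole → essential)
  24 | -11-0-,0110-0
  25 | --1-01,-11-0-
  26 | 0--010,0110-0
  28 | -11-0-,01-10-
  29 | ---101,--1-01,-11-0-,01-10-
  33 | 1---01  (sole → essential)
  34 | -0-010  (sole → essential)
  36 | -0010-,10-10-
  37 | ---101,-0010-,1---01,10-10-
  40 | 1-1-0-,101---
  41 | --1-01,1---01,1-1-0-,101---
  42 | -0-010,101---
  43 | 101---  (sole → essential)
  44 | 1-1-0-,10-10-,101---
  45 | ---101,--1-01,-011-1,1---01,1-1-0-,1-11-1,10-10-,101---
  46 | 101---  (sole → essential)
  47 | -011-1,1-11-1,101---
  48 | 11-00-  (sole → essential)
  51 | 110--1  (sole → essential)
  53 | ---101,-101-1,1---01,11-1-1,110--1
  55 | -101-1,11-1-1,110--1
  56 | -11-0-,1-1-0-,11-00-
  57 | --1-01,-11-0-,1---01,1-1-0-,11-00-
  60 | -11-0-,1-1-0-
  61 | ---101,--1-01,-11-0-,1---01,1-1-0-,1-11-1,11-1-1
Essential prime implicants: --1-01, -0-010, -011-1, -101-1, 0--010, 1---01, 101---, 11-00-, 110--1

NO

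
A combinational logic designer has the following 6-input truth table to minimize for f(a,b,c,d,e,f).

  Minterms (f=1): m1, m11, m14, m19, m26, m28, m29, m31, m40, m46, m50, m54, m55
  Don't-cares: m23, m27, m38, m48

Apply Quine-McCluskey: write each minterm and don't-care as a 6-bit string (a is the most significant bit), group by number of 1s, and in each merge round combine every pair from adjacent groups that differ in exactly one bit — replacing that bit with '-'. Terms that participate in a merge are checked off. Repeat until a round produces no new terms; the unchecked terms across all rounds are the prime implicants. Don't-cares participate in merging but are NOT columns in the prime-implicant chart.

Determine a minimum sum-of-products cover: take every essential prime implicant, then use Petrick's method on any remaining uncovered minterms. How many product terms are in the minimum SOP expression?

9

size-2^0 implicants → 000001  001011(✓)  001110(✓)  010011(✓)  010111(✓)  011010(✓)  011011(✓)  011100(✓)  011101(✓)  011111(✓)  100110(✓)  101000  101110(✓)  110000(✓)  110010(✓)  110110(✓)  110111(✓)
size-2^1 implicants → -01110  -10111  0-1011  01-011(✓)  01-111(✓)  010-11(✓)  011-11(✓)  01101-  0111-1  01110-  1-0110  10-110  110-10  1100-0  11011-
size-2^2 implicants → 01--11
Unchecked terms (primes): -01110, -10111, 0-1011, 000001, 01--11, 01101-, 0111-1, 01110-, 1-0110, 10-110, 101000, 110-10, 1100-0, 11011-
Minterm coverage:
  m1 ⊆ 000001 [E]
  m11 ⊆ 0-1011 [E]
  m14 ⊆ -01110 [E]
  m19 ⊆ 01--11 [E]
  m26 ⊆ 01101- [E]
  m28 ⊆ 01110- [E]
  m29 ⊆ 0111-1,01110-
  m31 ⊆ 01--11,0111-1
  m40 ⊆ 101000 [E]
  m46 ⊆ -01110,10-110
  m50 ⊆ 110-10,1100-0
  m54 ⊆ 1-0110,110-10,11011-
  m55 ⊆ -10111,11011-
E = {-01110, 0-1011, 000001, 01--11, 01101-, 01110-, 101000}
Petrick residual → -10111, 110-10
Cover = b'cdef' + bc'def + a'cd'ef + a'b'c'd'e'f + a'bef + a'bcd'e + a'bcde' + ab'cd'e'f' + abc'ef'  |cover|=9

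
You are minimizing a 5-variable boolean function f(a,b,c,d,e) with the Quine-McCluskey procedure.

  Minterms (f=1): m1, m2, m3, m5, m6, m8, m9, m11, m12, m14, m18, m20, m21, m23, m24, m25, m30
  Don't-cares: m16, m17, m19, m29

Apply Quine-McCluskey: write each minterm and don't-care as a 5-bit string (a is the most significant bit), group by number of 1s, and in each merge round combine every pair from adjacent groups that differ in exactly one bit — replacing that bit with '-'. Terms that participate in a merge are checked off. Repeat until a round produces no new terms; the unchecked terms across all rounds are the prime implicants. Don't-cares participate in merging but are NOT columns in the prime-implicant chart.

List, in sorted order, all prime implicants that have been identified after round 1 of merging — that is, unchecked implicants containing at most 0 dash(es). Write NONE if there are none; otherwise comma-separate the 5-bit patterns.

NONE

Round 0: 00001✓ 00010✓ 00011✓ 00101✓ 00110✓ 01000✓ 01001✓ 01011✓ 01100✓ 01110✓ 10000✓ 10001✓ 10010✓ 10011✓ 10100✓ 10101✓ 10111✓ 11000✓ 11001✓ 11101✓ 11110✓
Round 1: -0001✓ -0010✓ -0011✓ -0101✓ -1000✓ -1001✓ -1110 0-001✓ 0-011✓ 0-110 00-01✓ 00-10 000-1✓ 0001-✓ 01-00 010-1✓ 0100-✓ 011-0 1-000✓ 1-001✓ 1-101✓ 10-00✓ 10-01✓ 10-11✓ 100-0✓ 100-1✓ 1000-✓ 1001-✓ 101-1✓ 1010-✓ 11-01✓ 1100-✓
Round 2: --001 -0-01 -00-1 -001- -100- 0-0-1 1--01 1-00- 10--1 10-0- 100--
PIs = {--001, -0-01, -00-1, -001-, -100-, -1110, 0-0-1, 0-110, 00-10, 01-00, 011-0, 1--01, 1-00-, 10--1, 10-0-, 100--}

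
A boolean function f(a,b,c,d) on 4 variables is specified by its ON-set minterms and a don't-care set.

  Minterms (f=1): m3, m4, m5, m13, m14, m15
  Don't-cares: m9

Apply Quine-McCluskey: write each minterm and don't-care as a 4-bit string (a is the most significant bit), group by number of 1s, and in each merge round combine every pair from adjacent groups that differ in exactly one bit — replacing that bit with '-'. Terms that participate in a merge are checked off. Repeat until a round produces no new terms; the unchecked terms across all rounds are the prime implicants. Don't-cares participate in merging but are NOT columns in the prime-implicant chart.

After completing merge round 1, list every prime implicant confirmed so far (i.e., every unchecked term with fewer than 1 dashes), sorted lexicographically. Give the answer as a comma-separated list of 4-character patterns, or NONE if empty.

0011

[col 0] 0011, 0100*, 0101*, 1001*, 1101*, 1110*, 1111*
[col 1] -101, 010-, 1-01, 11-1, 111-
Prime implicants: -101, 0011, 010-, 1-01, 11-1, 111-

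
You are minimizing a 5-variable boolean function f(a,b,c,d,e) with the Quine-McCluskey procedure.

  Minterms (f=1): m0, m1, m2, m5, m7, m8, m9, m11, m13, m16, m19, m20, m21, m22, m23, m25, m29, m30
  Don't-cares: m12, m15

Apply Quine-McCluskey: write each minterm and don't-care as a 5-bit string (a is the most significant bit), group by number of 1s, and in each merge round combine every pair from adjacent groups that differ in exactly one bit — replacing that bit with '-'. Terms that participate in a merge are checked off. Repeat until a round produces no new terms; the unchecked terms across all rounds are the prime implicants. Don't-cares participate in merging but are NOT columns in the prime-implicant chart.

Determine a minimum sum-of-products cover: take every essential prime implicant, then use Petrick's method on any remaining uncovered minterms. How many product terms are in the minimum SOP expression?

Round 0: 00000✓ 00001✓ 00010✓ 00101✓ 00111✓ 01000✓ 01001✓ 01011✓ 01100✓ 01101✓ 01111✓ 10000✓ 10011✓ 10100✓ 10101✓ 10110✓ 10111✓ 11001✓ 11101✓ 11110✓
Round 1: -0000 -0101✓ -0111✓ -1001✓ -1101✓ 0-000✓ 0-001✓ 0-101✓ 0-111✓ 00-01✓ 000-0 0000-✓ 001-1✓ 01-00✓ 01-01✓ 01-11✓ 010-1✓ 0100-✓ 011-1✓ 0110-✓ 1-101✓ 1-110 10-00 10-11 101-0✓ 101-1✓ 1010-✓ 1011-✓ 11-01✓
Round 2: --101 -01-1 -1-01 0--01 0-00- 0-1-1 01--1 01-0- 101--
PIs = {--101, -0000, -01-1, -1-01, 0--01, 0-00-, 0-1-1, 000-0, 01--1, 01-0-, 1-110, 10-00, 10-11, 101--}
Coverage chart:
  m0: -0000,0-00-,000-0
  m1: 0--01,0-00-
  m2: 000-0 ←essential
  m5: --101,-01-1,0--01,0-1-1
  m7: -01-1,0-1-1
  m8: 0-00-,01-0-
  m9: -1-01,0--01,0-00-,01--1,01-0-
  m11: 01--1 ←essential
  m13: --101,-1-01,0--01,0-1-1,01--1,01-0-
  m16: -0000,10-00
  m19: 10-11 ←essential
  m20: 10-00,101--
  m21: --101,-01-1,101--
  m22: 1-110,101--
  m23: -01-1,10-11,101--
  m25: -1-01 ←essential
  m29: --101,-1-01
  m30: 1-110 ←essential
Essential: -1-01, 000-0, 01--1, 1-110, 10-11
Petrick residual → -01-1, 0-00-, 10-00
Min cover (8 terms): b'ce + bd'e + a'c'd' + a'b'c'e' + a'be + acde' + ab'd'e' + ab'de

8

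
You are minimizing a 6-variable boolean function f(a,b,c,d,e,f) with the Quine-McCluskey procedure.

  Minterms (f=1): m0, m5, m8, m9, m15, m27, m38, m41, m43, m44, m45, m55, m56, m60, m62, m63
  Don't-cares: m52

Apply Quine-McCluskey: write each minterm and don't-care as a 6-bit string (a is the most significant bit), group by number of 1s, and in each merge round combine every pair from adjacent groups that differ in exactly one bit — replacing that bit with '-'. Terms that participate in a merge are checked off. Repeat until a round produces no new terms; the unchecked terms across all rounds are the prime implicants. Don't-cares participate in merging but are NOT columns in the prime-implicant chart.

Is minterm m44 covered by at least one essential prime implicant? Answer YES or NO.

NO

Round 0: 000000✓ 000101 001000✓ 001001✓ 001111 011011 100110 101001✓ 101011✓ 101100✓ 101101✓ 110100✓ 110111✓ 111000✓ 111100✓ 111110✓ 111111✓
Round 1: -01001 00-000 00100- 1-1100 101-01 1010-1 10110- 11-100 11-111 111-00 1111-0 11111-
PIs = {-01001, 00-000, 000101, 00100-, 001111, 011011, 1-1100, 100110, 101-01, 1010-1, 10110-, 11-100, 11-111, 111-00, 1111-0, 11111-}
Coverage chart:
  m0: 00-000 ←essential
  m5: 000101 ←essential
  m8: 00-000,00100-
  m9: -01001,00100-
  m15: 001111 ←essential
  m27: 011011 ←essential
  m38: 100110 ←essential
  m41: -01001,101-01,1010-1
  m43: 1010-1 ←essential
  m44: 1-1100,10110-
  m45: 101-01,10110-
  m55: 11-111 ←essential
  m56: 111-00 ←essential
  m60: 1-1100,11-100,111-00,1111-0
  m62: 1111-0,11111-
  m63: 11-111,11111-
Essential: 00-000, 000101, 001111, 011011, 100110, 1010-1, 11-111, 111-00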